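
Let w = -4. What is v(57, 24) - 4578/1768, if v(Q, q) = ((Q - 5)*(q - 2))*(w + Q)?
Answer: 53596399/884 ≈ 60629.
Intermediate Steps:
v(Q, q) = (-5 + Q)*(-4 + Q)*(-2 + q) (v(Q, q) = ((Q - 5)*(q - 2))*(-4 + Q) = ((-5 + Q)*(-2 + q))*(-4 + Q) = (-5 + Q)*(-4 + Q)*(-2 + q))
v(57, 24) - 4578/1768 = (-40 - 2*57**2 + 18*57 + 20*24 + 24*57**2 - 9*57*24) - 4578/1768 = (-40 - 2*3249 + 1026 + 480 + 24*3249 - 12312) - 4578/1768 = (-40 - 6498 + 1026 + 480 + 77976 - 12312) - 1*2289/884 = 60632 - 2289/884 = 53596399/884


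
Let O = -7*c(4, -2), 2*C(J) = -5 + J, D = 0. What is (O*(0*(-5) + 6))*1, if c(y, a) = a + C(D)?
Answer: 189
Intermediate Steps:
C(J) = -5/2 + J/2 (C(J) = (-5 + J)/2 = -5/2 + J/2)
c(y, a) = -5/2 + a (c(y, a) = a + (-5/2 + (½)*0) = a + (-5/2 + 0) = a - 5/2 = -5/2 + a)
O = 63/2 (O = -7*(-5/2 - 2) = -7*(-9/2) = 63/2 ≈ 31.500)
(O*(0*(-5) + 6))*1 = (63*(0*(-5) + 6)/2)*1 = (63*(0 + 6)/2)*1 = ((63/2)*6)*1 = 189*1 = 189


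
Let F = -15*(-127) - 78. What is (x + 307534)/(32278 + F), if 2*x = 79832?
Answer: 69490/6821 ≈ 10.188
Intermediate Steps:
x = 39916 (x = (1/2)*79832 = 39916)
F = 1827 (F = 1905 - 78 = 1827)
(x + 307534)/(32278 + F) = (39916 + 307534)/(32278 + 1827) = 347450/34105 = 347450*(1/34105) = 69490/6821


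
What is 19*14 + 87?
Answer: 353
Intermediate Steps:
19*14 + 87 = 266 + 87 = 353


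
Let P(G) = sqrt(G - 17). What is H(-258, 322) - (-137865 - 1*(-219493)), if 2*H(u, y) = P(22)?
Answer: -81628 + sqrt(5)/2 ≈ -81627.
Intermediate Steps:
P(G) = sqrt(-17 + G)
H(u, y) = sqrt(5)/2 (H(u, y) = sqrt(-17 + 22)/2 = sqrt(5)/2)
H(-258, 322) - (-137865 - 1*(-219493)) = sqrt(5)/2 - (-137865 - 1*(-219493)) = sqrt(5)/2 - (-137865 + 219493) = sqrt(5)/2 - 1*81628 = sqrt(5)/2 - 81628 = -81628 + sqrt(5)/2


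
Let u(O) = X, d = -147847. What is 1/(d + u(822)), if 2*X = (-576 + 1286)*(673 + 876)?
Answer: 1/402048 ≈ 2.4873e-6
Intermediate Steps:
X = 549895 (X = ((-576 + 1286)*(673 + 876))/2 = (710*1549)/2 = (1/2)*1099790 = 549895)
u(O) = 549895
1/(d + u(822)) = 1/(-147847 + 549895) = 1/402048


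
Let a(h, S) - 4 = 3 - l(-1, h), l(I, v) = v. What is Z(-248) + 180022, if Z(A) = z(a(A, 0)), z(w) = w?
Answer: 180277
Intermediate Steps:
a(h, S) = 7 - h (a(h, S) = 4 + (3 - h) = 7 - h)
Z(A) = 7 - A
Z(-248) + 180022 = (7 - 1*(-248)) + 180022 = (7 + 248) + 180022 = 255 + 180022 = 180277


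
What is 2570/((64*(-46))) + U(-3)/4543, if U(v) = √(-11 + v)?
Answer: -1285/1472 + I*√14/4543 ≈ -0.87296 + 0.00082361*I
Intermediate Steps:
2570/((64*(-46))) + U(-3)/4543 = 2570/((64*(-46))) + √(-11 - 3)/4543 = 2570/(-2944) + √(-14)*(1/4543) = 2570*(-1/2944) + (I*√14)*(1/4543) = -1285/1472 + I*√14/4543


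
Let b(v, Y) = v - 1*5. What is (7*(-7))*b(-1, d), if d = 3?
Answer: 294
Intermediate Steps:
b(v, Y) = -5 + v (b(v, Y) = v - 5 = -5 + v)
(7*(-7))*b(-1, d) = (7*(-7))*(-5 - 1) = -49*(-6) = 294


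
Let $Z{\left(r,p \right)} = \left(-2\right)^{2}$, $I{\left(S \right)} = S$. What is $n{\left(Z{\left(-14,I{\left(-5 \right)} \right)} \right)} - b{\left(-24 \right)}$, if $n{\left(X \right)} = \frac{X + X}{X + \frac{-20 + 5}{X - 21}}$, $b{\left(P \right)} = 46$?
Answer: $- \frac{3682}{83} \approx -44.361$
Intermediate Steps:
$Z{\left(r,p \right)} = 4$
$n{\left(X \right)} = \frac{2 X}{X - \frac{15}{-21 + X}}$
$n{\left(Z{\left(-14,I{\left(-5 \right)} \right)} \right)} - b{\left(-24 \right)} = 2 \cdot 4 \frac{1}{-15 + 4^{2} - 84} \left(-21 + 4\right) - 46 = 2 \cdot 4 \frac{1}{-15 + 16 - 84} \left(-17\right) - 46 = 2 \cdot 4 \frac{1}{-83} \left(-17\right) - 46 = 2 \cdot 4 \left(- \frac{1}{83}\right) \left(-17\right) - 46 = \frac{136}{83} - 46 = - \frac{3682}{83}$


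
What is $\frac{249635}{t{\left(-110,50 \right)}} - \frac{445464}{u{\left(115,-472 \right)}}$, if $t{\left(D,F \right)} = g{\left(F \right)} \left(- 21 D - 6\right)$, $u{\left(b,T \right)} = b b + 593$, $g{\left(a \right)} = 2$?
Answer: $\frac{232793053}{10612224} \approx 21.936$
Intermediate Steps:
$u{\left(b,T \right)} = 593 + b^{2}$ ($u{\left(b,T \right)} = b^{2} + 593 = 593 + b^{2}$)
$t{\left(D,F \right)} = -12 - 42 D$ ($t{\left(D,F \right)} = 2 \left(- 21 D - 6\right) = 2 \left(-6 - 21 D\right) = -12 - 42 D$)
$\frac{249635}{t{\left(-110,50 \right)}} - \frac{445464}{u{\left(115,-472 \right)}} = \frac{249635}{-12 - -4620} - \frac{445464}{593 + 115^{2}} = \frac{249635}{-12 + 4620} - \frac{445464}{593 + 13225} = \frac{249635}{4608} - \frac{445464}{13818} = 249635 \cdot \frac{1}{4608} - \frac{74244}{2303} = \frac{249635}{4608} - \frac{74244}{2303} = \frac{232793053}{10612224}$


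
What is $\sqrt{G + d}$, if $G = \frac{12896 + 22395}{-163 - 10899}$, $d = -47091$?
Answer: $\frac{i \sqrt{5762814530846}}{11062} \approx 217.01 i$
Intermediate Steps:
$G = - \frac{35291}{11062}$ ($G = \frac{35291}{-11062} = 35291 \left(- \frac{1}{11062}\right) = - \frac{35291}{11062} \approx -3.1903$)
$\sqrt{G + d} = \sqrt{- \frac{35291}{11062} - 47091} = \sqrt{- \frac{520955933}{11062}} = \frac{i \sqrt{5762814530846}}{11062}$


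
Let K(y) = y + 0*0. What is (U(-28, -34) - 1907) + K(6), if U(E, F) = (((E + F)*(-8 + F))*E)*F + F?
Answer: 2477073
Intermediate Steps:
K(y) = y (K(y) = y + 0 = y)
U(E, F) = F + E*F*(-8 + F)*(E + F) (U(E, F) = (((-8 + F)*(E + F))*E)*F + F = (E*(-8 + F)*(E + F))*F + F = E*F*(-8 + F)*(E + F) + F = F + E*F*(-8 + F)*(E + F))
(U(-28, -34) - 1907) + K(6) = (-34*(1 - 8*(-28)² - 28*(-34)² - 34*(-28)² - 8*(-28)*(-34)) - 1907) + 6 = (-34*(1 - 8*784 - 28*1156 - 34*784 - 7616) - 1907) + 6 = (-34*(1 - 6272 - 32368 - 26656 - 7616) - 1907) + 6 = (-34*(-72911) - 1907) + 6 = (2478974 - 1907) + 6 = 2477067 + 6 = 2477073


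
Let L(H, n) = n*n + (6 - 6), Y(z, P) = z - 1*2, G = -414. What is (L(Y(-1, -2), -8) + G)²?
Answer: 122500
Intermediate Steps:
Y(z, P) = -2 + z (Y(z, P) = z - 2 = -2 + z)
L(H, n) = n² (L(H, n) = n² + 0 = n²)
(L(Y(-1, -2), -8) + G)² = ((-8)² - 414)² = (64 - 414)² = (-350)² = 122500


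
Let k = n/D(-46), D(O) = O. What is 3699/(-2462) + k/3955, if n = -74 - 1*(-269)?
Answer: -33671958/22395583 ≈ -1.5035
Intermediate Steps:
n = 195 (n = -74 + 269 = 195)
k = -195/46 (k = 195/(-46) = 195*(-1/46) = -195/46 ≈ -4.2391)
3699/(-2462) + k/3955 = 3699/(-2462) - 195/46/3955 = 3699*(-1/2462) - 195/46*1/3955 = -3699/2462 - 39/36386 = -33671958/22395583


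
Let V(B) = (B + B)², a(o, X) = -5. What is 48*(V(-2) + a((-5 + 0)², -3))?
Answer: 528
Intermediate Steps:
V(B) = 4*B² (V(B) = (2*B)² = 4*B²)
48*(V(-2) + a((-5 + 0)², -3)) = 48*(4*(-2)² - 5) = 48*(4*4 - 5) = 48*(16 - 5) = 48*11 = 528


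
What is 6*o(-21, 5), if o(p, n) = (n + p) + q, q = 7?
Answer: -54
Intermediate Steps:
o(p, n) = 7 + n + p (o(p, n) = (n + p) + 7 = 7 + n + p)
6*o(-21, 5) = 6*(7 + 5 - 21) = 6*(-9) = -54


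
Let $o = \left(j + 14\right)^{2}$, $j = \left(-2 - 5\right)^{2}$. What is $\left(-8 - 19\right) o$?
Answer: $-107163$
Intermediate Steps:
$j = 49$ ($j = \left(-7\right)^{2} = 49$)
$o = 3969$ ($o = \left(49 + 14\right)^{2} = 63^{2} = 3969$)
$\left(-8 - 19\right) o = \left(-8 - 19\right) 3969 = \left(-27\right) 3969 = -107163$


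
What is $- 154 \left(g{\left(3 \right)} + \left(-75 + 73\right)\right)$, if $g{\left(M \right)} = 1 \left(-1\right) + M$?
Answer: $0$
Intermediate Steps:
$g{\left(M \right)} = -1 + M$
$- 154 \left(g{\left(3 \right)} + \left(-75 + 73\right)\right) = - 154 \left(\left(-1 + 3\right) + \left(-75 + 73\right)\right) = - 154 \left(2 - 2\right) = \left(-154\right) 0 = 0$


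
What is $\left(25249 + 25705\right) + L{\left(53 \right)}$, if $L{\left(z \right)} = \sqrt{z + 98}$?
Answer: $50954 + \sqrt{151} \approx 50966.0$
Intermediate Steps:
$L{\left(z \right)} = \sqrt{98 + z}$
$\left(25249 + 25705\right) + L{\left(53 \right)} = \left(25249 + 25705\right) + \sqrt{98 + 53} = 50954 + \sqrt{151}$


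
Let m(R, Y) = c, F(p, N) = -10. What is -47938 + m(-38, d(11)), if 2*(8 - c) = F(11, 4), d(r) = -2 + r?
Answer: -47925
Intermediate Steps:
c = 13 (c = 8 - ½*(-10) = 8 + 5 = 13)
m(R, Y) = 13
-47938 + m(-38, d(11)) = -47938 + 13 = -47925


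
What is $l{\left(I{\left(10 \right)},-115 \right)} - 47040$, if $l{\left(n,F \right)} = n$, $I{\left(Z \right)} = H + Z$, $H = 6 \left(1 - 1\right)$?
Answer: $-47030$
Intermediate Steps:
$H = 0$ ($H = 6 \cdot 0 = 0$)
$I{\left(Z \right)} = Z$ ($I{\left(Z \right)} = 0 + Z = Z$)
$l{\left(I{\left(10 \right)},-115 \right)} - 47040 = 10 - 47040 = -47030$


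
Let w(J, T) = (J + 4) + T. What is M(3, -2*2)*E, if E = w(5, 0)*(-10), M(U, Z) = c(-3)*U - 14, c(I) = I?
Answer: 2070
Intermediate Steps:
w(J, T) = 4 + J + T (w(J, T) = (4 + J) + T = 4 + J + T)
M(U, Z) = -14 - 3*U (M(U, Z) = -3*U - 14 = -14 - 3*U)
E = -90 (E = (4 + 5 + 0)*(-10) = 9*(-10) = -90)
M(3, -2*2)*E = (-14 - 3*3)*(-90) = (-14 - 9)*(-90) = -23*(-90) = 2070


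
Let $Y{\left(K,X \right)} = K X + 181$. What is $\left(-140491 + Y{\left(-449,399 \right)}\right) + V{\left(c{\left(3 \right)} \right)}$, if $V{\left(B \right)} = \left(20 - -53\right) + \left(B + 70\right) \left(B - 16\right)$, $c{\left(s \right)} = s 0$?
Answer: $-320508$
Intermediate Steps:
$c{\left(s \right)} = 0$
$Y{\left(K,X \right)} = 181 + K X$
$V{\left(B \right)} = 73 + \left(-16 + B\right) \left(70 + B\right)$ ($V{\left(B \right)} = \left(20 + 53\right) + \left(70 + B\right) \left(-16 + B\right) = 73 + \left(-16 + B\right) \left(70 + B\right)$)
$\left(-140491 + Y{\left(-449,399 \right)}\right) + V{\left(c{\left(3 \right)} \right)} = \left(-140491 + \left(181 - 179151\right)\right) + \left(-1047 + 0^{2} + 54 \cdot 0\right) = \left(-140491 + \left(181 - 179151\right)\right) + \left(-1047 + 0 + 0\right) = \left(-140491 - 178970\right) - 1047 = -319461 - 1047 = -320508$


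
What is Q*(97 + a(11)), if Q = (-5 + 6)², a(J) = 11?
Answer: 108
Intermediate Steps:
Q = 1 (Q = 1² = 1)
Q*(97 + a(11)) = 1*(97 + 11) = 1*108 = 108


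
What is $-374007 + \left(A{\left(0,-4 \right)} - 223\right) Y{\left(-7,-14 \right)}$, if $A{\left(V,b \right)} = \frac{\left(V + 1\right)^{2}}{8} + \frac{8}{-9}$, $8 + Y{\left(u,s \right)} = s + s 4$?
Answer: $- \frac{4278641}{12} \approx -3.5655 \cdot 10^{5}$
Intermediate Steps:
$Y{\left(u,s \right)} = -8 + 5 s$ ($Y{\left(u,s \right)} = -8 + \left(s + s 4\right) = -8 + \left(s + 4 s\right) = -8 + 5 s$)
$A{\left(V,b \right)} = - \frac{8}{9} + \frac{\left(1 + V\right)^{2}}{8}$ ($A{\left(V,b \right)} = \left(1 + V\right)^{2} \cdot \frac{1}{8} + 8 \left(- \frac{1}{9}\right) = \frac{\left(1 + V\right)^{2}}{8} - \frac{8}{9} = - \frac{8}{9} + \frac{\left(1 + V\right)^{2}}{8}$)
$-374007 + \left(A{\left(0,-4 \right)} - 223\right) Y{\left(-7,-14 \right)} = -374007 + \left(\left(- \frac{8}{9} + \frac{\left(1 + 0\right)^{2}}{8}\right) - 223\right) \left(-8 + 5 \left(-14\right)\right) = -374007 + \left(\left(- \frac{8}{9} + \frac{1^{2}}{8}\right) - 223\right) \left(-8 - 70\right) = -374007 + \left(\left(- \frac{8}{9} + \frac{1}{8} \cdot 1\right) - 223\right) \left(-78\right) = -374007 + \left(\left(- \frac{8}{9} + \frac{1}{8}\right) - 223\right) \left(-78\right) = -374007 + \left(- \frac{55}{72} - 223\right) \left(-78\right) = -374007 - - \frac{209443}{12} = -374007 + \frac{209443}{12} = - \frac{4278641}{12}$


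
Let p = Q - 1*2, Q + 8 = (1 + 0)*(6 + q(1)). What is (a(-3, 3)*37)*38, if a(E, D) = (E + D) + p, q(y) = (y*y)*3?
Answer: -1406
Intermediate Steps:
q(y) = 3*y**2 (q(y) = y**2*3 = 3*y**2)
Q = 1 (Q = -8 + (1 + 0)*(6 + 3*1**2) = -8 + 1*(6 + 3*1) = -8 + 1*(6 + 3) = -8 + 1*9 = -8 + 9 = 1)
p = -1 (p = 1 - 1*2 = 1 - 2 = -1)
a(E, D) = -1 + D + E (a(E, D) = (E + D) - 1 = (D + E) - 1 = -1 + D + E)
(a(-3, 3)*37)*38 = ((-1 + 3 - 3)*37)*38 = -1*37*38 = -37*38 = -1406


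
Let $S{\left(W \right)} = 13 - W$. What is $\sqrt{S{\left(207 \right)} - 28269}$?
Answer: $i \sqrt{28463} \approx 168.71 i$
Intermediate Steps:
$\sqrt{S{\left(207 \right)} - 28269} = \sqrt{\left(13 - 207\right) - 28269} = \sqrt{-194 - 28269} = \sqrt{-28463} = i \sqrt{28463}$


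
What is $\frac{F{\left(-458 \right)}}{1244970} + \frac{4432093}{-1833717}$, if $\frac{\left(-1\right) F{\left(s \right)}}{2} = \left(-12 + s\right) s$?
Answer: $- \frac{210242488835}{76097421783} \approx -2.7628$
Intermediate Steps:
$F{\left(s \right)} = - 2 s \left(-12 + s\right)$ ($F{\left(s \right)} = - 2 \left(-12 + s\right) s = - 2 s \left(-12 + s\right)$)
$\frac{F{\left(-458 \right)}}{1244970} + \frac{4432093}{-1833717} = \frac{2 \left(-458\right) \left(12 - -458\right)}{1244970} + \frac{4432093}{-1833717} = 2 \left(-458\right) \left(12 + 458\right) \frac{1}{1244970} + 4432093 \left(- \frac{1}{1833717}\right) = 2 \left(-458\right) 470 \cdot \frac{1}{1244970} - \frac{4432093}{1833717} = \left(-430520\right) \frac{1}{1244970} - \frac{4432093}{1833717} = - \frac{43052}{124497} - \frac{4432093}{1833717} = - \frac{210242488835}{76097421783}$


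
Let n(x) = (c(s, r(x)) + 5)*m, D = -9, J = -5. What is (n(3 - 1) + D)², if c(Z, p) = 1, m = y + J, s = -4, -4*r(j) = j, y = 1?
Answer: 1089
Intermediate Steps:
r(j) = -j/4
m = -4 (m = 1 - 5 = -4)
n(x) = -24 (n(x) = (1 + 5)*(-4) = 6*(-4) = -24)
(n(3 - 1) + D)² = (-24 - 9)² = (-33)² = 1089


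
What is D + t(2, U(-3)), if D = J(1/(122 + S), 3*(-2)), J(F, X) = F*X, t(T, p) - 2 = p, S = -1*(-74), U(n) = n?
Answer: -101/98 ≈ -1.0306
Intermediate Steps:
S = 74
t(T, p) = 2 + p
D = -3/98 (D = (3*(-2))/(122 + 74) = -6/196 = (1/196)*(-6) = -3/98 ≈ -0.030612)
D + t(2, U(-3)) = -3/98 + (2 - 3) = -3/98 - 1 = -101/98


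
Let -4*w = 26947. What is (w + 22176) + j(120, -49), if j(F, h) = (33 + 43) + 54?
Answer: 62277/4 ≈ 15569.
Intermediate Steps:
w = -26947/4 (w = -1/4*26947 = -26947/4 ≈ -6736.8)
j(F, h) = 130 (j(F, h) = 76 + 54 = 130)
(w + 22176) + j(120, -49) = (-26947/4 + 22176) + 130 = 61757/4 + 130 = 62277/4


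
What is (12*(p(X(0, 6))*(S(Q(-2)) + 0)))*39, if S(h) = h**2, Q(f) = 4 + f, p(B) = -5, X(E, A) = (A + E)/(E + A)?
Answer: -9360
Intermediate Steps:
X(E, A) = 1 (X(E, A) = (A + E)/(A + E) = 1)
(12*(p(X(0, 6))*(S(Q(-2)) + 0)))*39 = (12*(-5*((4 - 2)**2 + 0)))*39 = (12*(-5*(2**2 + 0)))*39 = (12*(-5*(4 + 0)))*39 = (12*(-5*4))*39 = (12*(-20))*39 = -240*39 = -9360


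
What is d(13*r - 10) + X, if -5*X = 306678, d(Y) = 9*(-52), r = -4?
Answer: -309018/5 ≈ -61804.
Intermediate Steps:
d(Y) = -468
X = -306678/5 (X = -⅕*306678 = -306678/5 ≈ -61336.)
d(13*r - 10) + X = -468 - 306678/5 = -309018/5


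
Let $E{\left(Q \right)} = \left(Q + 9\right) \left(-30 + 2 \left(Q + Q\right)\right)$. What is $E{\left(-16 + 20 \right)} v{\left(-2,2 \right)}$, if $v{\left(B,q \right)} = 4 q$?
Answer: $-1456$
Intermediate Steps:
$E{\left(Q \right)} = \left(-30 + 4 Q\right) \left(9 + Q\right)$ ($E{\left(Q \right)} = \left(9 + Q\right) \left(-30 + 2 \cdot 2 Q\right) = \left(9 + Q\right) \left(-30 + 4 Q\right) = \left(-30 + 4 Q\right) \left(9 + Q\right)$)
$E{\left(-16 + 20 \right)} v{\left(-2,2 \right)} = \left(-270 + 4 \left(-16 + 20\right)^{2} + 6 \left(-16 + 20\right)\right) 4 \cdot 2 = \left(-270 + 4 \cdot 4^{2} + 6 \cdot 4\right) 8 = \left(-270 + 4 \cdot 16 + 24\right) 8 = \left(-270 + 64 + 24\right) 8 = \left(-182\right) 8 = -1456$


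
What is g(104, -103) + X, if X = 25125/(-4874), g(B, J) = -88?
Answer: -454037/4874 ≈ -93.155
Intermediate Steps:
X = -25125/4874 (X = 25125*(-1/4874) = -25125/4874 ≈ -5.1549)
g(104, -103) + X = -88 - 25125/4874 = -454037/4874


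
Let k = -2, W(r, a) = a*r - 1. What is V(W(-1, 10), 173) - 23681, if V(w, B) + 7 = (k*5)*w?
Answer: -23578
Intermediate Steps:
W(r, a) = -1 + a*r
V(w, B) = -7 - 10*w (V(w, B) = -7 + (-2*5)*w = -7 - 10*w)
V(W(-1, 10), 173) - 23681 = (-7 - 10*(-1 + 10*(-1))) - 23681 = (-7 - 10*(-1 - 10)) - 23681 = (-7 - 10*(-11)) - 23681 = (-7 + 110) - 23681 = 103 - 23681 = -23578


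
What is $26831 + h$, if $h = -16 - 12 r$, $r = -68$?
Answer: $27631$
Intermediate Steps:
$h = 800$ ($h = -16 - -816 = -16 + 816 = 800$)
$26831 + h = 26831 + 800 = 27631$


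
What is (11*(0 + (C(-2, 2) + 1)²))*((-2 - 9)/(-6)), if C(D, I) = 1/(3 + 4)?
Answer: 3872/147 ≈ 26.340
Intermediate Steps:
C(D, I) = ⅐ (C(D, I) = 1/7 = ⅐)
(11*(0 + (C(-2, 2) + 1)²))*((-2 - 9)/(-6)) = (11*(0 + (⅐ + 1)²))*((-2 - 9)/(-6)) = (11*(0 + (8/7)²))*(-11*(-⅙)) = (11*(0 + 64/49))*(11/6) = (11*(64/49))*(11/6) = (704/49)*(11/6) = 3872/147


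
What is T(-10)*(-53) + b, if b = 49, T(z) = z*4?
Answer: 2169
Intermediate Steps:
T(z) = 4*z
T(-10)*(-53) + b = (4*(-10))*(-53) + 49 = -40*(-53) + 49 = 2120 + 49 = 2169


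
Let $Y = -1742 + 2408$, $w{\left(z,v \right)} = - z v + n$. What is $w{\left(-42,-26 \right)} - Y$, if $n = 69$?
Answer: $-1689$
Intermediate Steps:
$w{\left(z,v \right)} = 69 - v z$ ($w{\left(z,v \right)} = - z v + 69 = - v z + 69 = 69 - v z$)
$Y = 666$
$w{\left(-42,-26 \right)} - Y = \left(69 - \left(-26\right) \left(-42\right)\right) - 666 = \left(69 - 1092\right) - 666 = -1023 - 666 = -1689$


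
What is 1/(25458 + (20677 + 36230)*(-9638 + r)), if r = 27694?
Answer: 1/1027538250 ≈ 9.7320e-10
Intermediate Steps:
1/(25458 + (20677 + 36230)*(-9638 + r)) = 1/(25458 + (20677 + 36230)*(-9638 + 27694)) = 1/(25458 + 56907*18056) = 1/(25458 + 1027512792) = 1/1027538250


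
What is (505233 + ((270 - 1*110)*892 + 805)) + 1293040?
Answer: 1941798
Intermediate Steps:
(505233 + ((270 - 1*110)*892 + 805)) + 1293040 = (505233 + ((270 - 110)*892 + 805)) + 1293040 = (505233 + (160*892 + 805)) + 1293040 = (505233 + (142720 + 805)) + 1293040 = (505233 + 143525) + 1293040 = 648758 + 1293040 = 1941798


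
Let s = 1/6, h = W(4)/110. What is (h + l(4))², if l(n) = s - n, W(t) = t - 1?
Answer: 394384/27225 ≈ 14.486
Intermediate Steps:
W(t) = -1 + t
h = 3/110 (h = (-1 + 4)/110 = 3*(1/110) = 3/110 ≈ 0.027273)
s = ⅙ (s = 1*(⅙) = ⅙ ≈ 0.16667)
l(n) = ⅙ - n
(h + l(4))² = (3/110 + (⅙ - 1*4))² = (3/110 + (⅙ - 4))² = (3/110 - 23/6)² = (-628/165)² = 394384/27225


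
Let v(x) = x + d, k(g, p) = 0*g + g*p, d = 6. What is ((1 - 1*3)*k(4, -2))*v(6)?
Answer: 192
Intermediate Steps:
k(g, p) = g*p (k(g, p) = 0 + g*p = g*p)
v(x) = 6 + x (v(x) = x + 6 = 6 + x)
((1 - 1*3)*k(4, -2))*v(6) = ((1 - 1*3)*(4*(-2)))*(6 + 6) = ((1 - 3)*(-8))*12 = -2*(-8)*12 = 16*12 = 192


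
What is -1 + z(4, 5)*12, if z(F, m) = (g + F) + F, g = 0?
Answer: 95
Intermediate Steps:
z(F, m) = 2*F (z(F, m) = (0 + F) + F = F + F = 2*F)
-1 + z(4, 5)*12 = -1 + (2*4)*12 = -1 + 8*12 = -1 + 96 = 95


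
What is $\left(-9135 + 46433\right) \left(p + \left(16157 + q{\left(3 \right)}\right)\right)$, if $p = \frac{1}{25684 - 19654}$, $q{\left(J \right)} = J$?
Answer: $\frac{1817248093849}{3015} \approx 6.0274 \cdot 10^{8}$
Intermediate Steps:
$p = \frac{1}{6030}$ ($p = \frac{1}{25684 - 19654} = \frac{1}{6030} \approx 0.00016584$)
$\left(-9135 + 46433\right) \left(p + \left(16157 + q{\left(3 \right)}\right)\right) = \left(-9135 + 46433\right) \left(\frac{1}{6030} + \left(16157 + 3\right)\right) = 37298 \left(\frac{1}{6030} + 16160\right) = 37298 \cdot \frac{97444801}{6030} = \frac{1817248093849}{3015}$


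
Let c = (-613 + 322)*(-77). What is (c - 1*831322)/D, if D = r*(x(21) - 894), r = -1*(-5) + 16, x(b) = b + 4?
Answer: 808915/18249 ≈ 44.327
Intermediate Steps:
x(b) = 4 + b
c = 22407 (c = -291*(-77) = 22407)
r = 21 (r = 5 + 16 = 21)
D = -18249 (D = 21*((4 + 21) - 894) = 21*(25 - 894) = 21*(-869) = -18249)
(c - 1*831322)/D = (22407 - 1*831322)/(-18249) = (22407 - 831322)*(-1/18249) = -808915*(-1/18249) = 808915/18249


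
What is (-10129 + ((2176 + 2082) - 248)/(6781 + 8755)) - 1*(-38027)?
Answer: 216713669/7768 ≈ 27898.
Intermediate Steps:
(-10129 + ((2176 + 2082) - 248)/(6781 + 8755)) - 1*(-38027) = (-10129 + (4258 - 248)/15536) + 38027 = (-10129 + 4010*(1/15536)) + 38027 = (-10129 + 2005/7768) + 38027 = -78680067/7768 + 38027 = 216713669/7768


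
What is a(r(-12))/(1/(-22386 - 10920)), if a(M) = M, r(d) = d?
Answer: 399672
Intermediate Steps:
a(r(-12))/(1/(-22386 - 10920)) = -12/(1/(-22386 - 10920)) = -12/(1/(-33306)) = -12/(-1/33306) = -12*(-33306) = 399672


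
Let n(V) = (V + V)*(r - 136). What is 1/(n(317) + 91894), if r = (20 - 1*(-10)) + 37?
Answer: 1/48148 ≈ 2.0769e-5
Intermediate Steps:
r = 67 (r = (20 + 10) + 37 = 30 + 37 = 67)
n(V) = -138*V (n(V) = (V + V)*(67 - 136) = (2*V)*(-69) = -138*V)
1/(n(317) + 91894) = 1/(-138*317 + 91894) = 1/(-43746 + 91894) = 1/48148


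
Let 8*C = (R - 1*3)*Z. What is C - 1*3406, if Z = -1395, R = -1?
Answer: -5417/2 ≈ -2708.5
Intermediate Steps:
C = 1395/2 (C = ((-1 - 1*3)*(-1395))/8 = ((-1 - 3)*(-1395))/8 = (-4*(-1395))/8 = (1/8)*5580 = 1395/2 ≈ 697.50)
C - 1*3406 = 1395/2 - 1*3406 = 1395/2 - 3406 = -5417/2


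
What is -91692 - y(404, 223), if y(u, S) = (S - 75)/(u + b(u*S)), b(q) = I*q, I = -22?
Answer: -45424675223/495405 ≈ -91692.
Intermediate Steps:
b(q) = -22*q
y(u, S) = (-75 + S)/(u - 22*S*u) (y(u, S) = (S - 75)/(u - 22*u*S) = (-75 + S)/(u - 22*S*u))
-91692 - y(404, 223) = -91692 - (75 - 1*223)/(404*(-1 + 22*223)) = -91692 - (75 - 223)/(404*(-1 + 4906)) = -91692 - (-148)/(404*4905) = -91692 - 1*(-37/495405) = -91692 + 37/495405 = -45424675223/495405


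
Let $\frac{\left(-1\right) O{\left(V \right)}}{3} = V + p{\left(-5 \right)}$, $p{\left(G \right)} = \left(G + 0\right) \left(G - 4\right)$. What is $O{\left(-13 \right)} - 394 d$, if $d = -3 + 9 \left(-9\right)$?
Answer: $33000$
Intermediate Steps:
$p{\left(G \right)} = G \left(-4 + G\right)$
$d = -84$ ($d = -3 - 81 = -84$)
$O{\left(V \right)} = -135 - 3 V$ ($O{\left(V \right)} = - 3 \left(V - 5 \left(-4 - 5\right)\right) = - 3 \left(V - -45\right) = - 3 \left(V + 45\right) = - 3 \left(45 + V\right) = -135 - 3 V$)
$O{\left(-13 \right)} - 394 d = \left(-135 - -39\right) - -33096 = \left(-135 + 39\right) + 33096 = -96 + 33096 = 33000$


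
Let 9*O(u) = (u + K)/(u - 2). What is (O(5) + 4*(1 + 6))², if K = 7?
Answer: 65536/81 ≈ 809.09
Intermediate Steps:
O(u) = (7 + u)/(9*(-2 + u)) (O(u) = ((u + 7)/(u - 2))/9 = ((7 + u)/(-2 + u))/9 = (7 + u)/(9*(-2 + u)))
(O(5) + 4*(1 + 6))² = ((7 + 5)/(9*(-2 + 5)) + 4*(1 + 6))² = ((⅑)*12/3 + 4*7)² = ((⅑)*(⅓)*12 + 28)² = (4/9 + 28)² = (256/9)² = 65536/81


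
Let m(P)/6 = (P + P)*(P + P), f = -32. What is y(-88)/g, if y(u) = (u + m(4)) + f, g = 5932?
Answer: 66/1483 ≈ 0.044504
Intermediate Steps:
m(P) = 24*P**2 (m(P) = 6*((P + P)*(P + P)) = 6*((2*P)*(2*P)) = 6*(4*P**2) = 24*P**2)
y(u) = 352 + u (y(u) = (u + 24*4**2) - 32 = (u + 24*16) - 32 = (u + 384) - 32 = (384 + u) - 32 = 352 + u)
y(-88)/g = (352 - 88)/5932 = 264*(1/5932) = 66/1483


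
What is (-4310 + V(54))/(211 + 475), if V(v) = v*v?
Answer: -697/343 ≈ -2.0321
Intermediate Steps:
V(v) = v²
(-4310 + V(54))/(211 + 475) = (-4310 + 54²)/(211 + 475) = (-4310 + 2916)/686 = -1394*1/686 = -697/343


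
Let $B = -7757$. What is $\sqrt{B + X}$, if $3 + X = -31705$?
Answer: $3 i \sqrt{4385} \approx 198.66 i$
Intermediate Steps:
$X = -31708$ ($X = -3 - 31705 = -31708$)
$\sqrt{B + X} = \sqrt{-7757 - 31708} = \sqrt{-39465} = 3 i \sqrt{4385}$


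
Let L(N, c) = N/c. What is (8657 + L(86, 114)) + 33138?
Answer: 2382358/57 ≈ 41796.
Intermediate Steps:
(8657 + L(86, 114)) + 33138 = (8657 + 86/114) + 33138 = (8657 + 86*(1/114)) + 33138 = (8657 + 43/57) + 33138 = 493492/57 + 33138 = 2382358/57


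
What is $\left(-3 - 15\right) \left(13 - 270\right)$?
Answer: $4626$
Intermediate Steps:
$\left(-3 - 15\right) \left(13 - 270\right) = \left(-3 - 15\right) \left(-257\right) = \left(-18\right) \left(-257\right) = 4626$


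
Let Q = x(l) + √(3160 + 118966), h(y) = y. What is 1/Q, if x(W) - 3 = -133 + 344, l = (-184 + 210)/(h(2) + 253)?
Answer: -107/38165 + √122126/76330 ≈ 0.0017747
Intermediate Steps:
l = 26/255 (l = (-184 + 210)/(2 + 253) = 26/255 ≈ 0.10196)
x(W) = 214 (x(W) = 3 + (-133 + 344) = 3 + 211 = 214)
Q = 214 + √122126 (Q = 214 + √(3160 + 118966) = 214 + √122126 ≈ 563.46)
1/Q = 1/(214 + √122126)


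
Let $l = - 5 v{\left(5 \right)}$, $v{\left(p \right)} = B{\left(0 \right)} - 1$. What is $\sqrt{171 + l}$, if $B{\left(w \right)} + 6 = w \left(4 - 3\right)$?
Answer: $\sqrt{206} \approx 14.353$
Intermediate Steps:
$B{\left(w \right)} = -6 + w$ ($B{\left(w \right)} = -6 + w \left(4 - 3\right) = -6 + w 1 = -6 + w$)
$v{\left(p \right)} = -7$ ($v{\left(p \right)} = \left(-6 + 0\right) - 1 = -6 - 1 = -7$)
$l = 35$ ($l = \left(-5\right) \left(-7\right) = 35$)
$\sqrt{171 + l} = \sqrt{171 + 35} = \sqrt{206}$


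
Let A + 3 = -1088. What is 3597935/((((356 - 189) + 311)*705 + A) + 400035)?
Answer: 3597935/735934 ≈ 4.8889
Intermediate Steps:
A = -1091 (A = -3 - 1088 = -1091)
3597935/((((356 - 189) + 311)*705 + A) + 400035) = 3597935/((((356 - 189) + 311)*705 - 1091) + 400035) = 3597935/(((167 + 311)*705 - 1091) + 400035) = 3597935/((478*705 - 1091) + 400035) = 3597935/((336990 - 1091) + 400035) = 3597935/(335899 + 400035) = 3597935/735934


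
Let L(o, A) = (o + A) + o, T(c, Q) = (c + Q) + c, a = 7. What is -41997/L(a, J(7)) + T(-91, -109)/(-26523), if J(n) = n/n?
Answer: -123764674/44205 ≈ -2799.8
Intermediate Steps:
J(n) = 1
T(c, Q) = Q + 2*c (T(c, Q) = (Q + c) + c = Q + 2*c)
L(o, A) = A + 2*o (L(o, A) = (A + o) + o = A + 2*o)
-41997/L(a, J(7)) + T(-91, -109)/(-26523) = -41997/(1 + 2*7) + (-109 + 2*(-91))/(-26523) = -41997/(1 + 14) + (-109 - 182)*(-1/26523) = -41997/15 - 291*(-1/26523) = -41997*1/15 + 97/8841 = -13999/5 + 97/8841 = -123764674/44205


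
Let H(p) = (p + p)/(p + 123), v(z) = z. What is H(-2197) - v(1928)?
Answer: -1997139/1037 ≈ -1925.9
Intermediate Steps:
H(p) = 2*p/(123 + p) (H(p) = (2*p)/(123 + p) = 2*p/(123 + p))
H(-2197) - v(1928) = 2*(-2197)/(123 - 2197) - 1*1928 = 2*(-2197)/(-2074) - 1928 = 2*(-2197)*(-1/2074) - 1928 = 2197/1037 - 1928 = -1997139/1037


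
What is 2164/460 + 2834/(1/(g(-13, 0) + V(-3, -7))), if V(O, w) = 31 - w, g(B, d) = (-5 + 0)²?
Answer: 20532871/115 ≈ 1.7855e+5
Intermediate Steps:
g(B, d) = 25 (g(B, d) = (-5)² = 25)
2164/460 + 2834/(1/(g(-13, 0) + V(-3, -7))) = 2164/460 + 2834/(1/(25 + (31 - 1*(-7)))) = 2164*(1/460) + 2834/(1/(25 + (31 + 7))) = 541/115 + 2834/(1/(25 + 38)) = 541/115 + 2834/(1/63) = 541/115 + 2834*63 = 541/115 + 178542 = 20532871/115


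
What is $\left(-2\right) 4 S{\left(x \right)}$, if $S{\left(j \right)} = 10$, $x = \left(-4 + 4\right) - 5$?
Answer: $-80$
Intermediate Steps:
$x = -5$ ($x = 0 - 5 = -5$)
$\left(-2\right) 4 S{\left(x \right)} = \left(-2\right) 4 \cdot 10 = \left(-8\right) 10 = -80$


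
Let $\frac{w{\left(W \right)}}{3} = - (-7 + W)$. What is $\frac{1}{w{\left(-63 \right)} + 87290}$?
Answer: $\frac{1}{87500} \approx 1.1429 \cdot 10^{-5}$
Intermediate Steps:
$w{\left(W \right)} = 21 - 3 W$ ($w{\left(W \right)} = 3 \left(- (-7 + W)\right) = 3 \left(7 - W\right) = 21 - 3 W$)
$\frac{1}{w{\left(-63 \right)} + 87290} = \frac{1}{\left(21 - -189\right) + 87290} = \frac{1}{\left(21 + 189\right) + 87290} = \frac{1}{210 + 87290} = \frac{1}{87500}$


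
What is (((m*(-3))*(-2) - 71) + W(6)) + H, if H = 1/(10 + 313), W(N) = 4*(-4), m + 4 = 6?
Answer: -24224/323 ≈ -74.997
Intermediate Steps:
m = 2 (m = -4 + 6 = 2)
W(N) = -16
H = 1/323 ≈ 0.0030960
(((m*(-3))*(-2) - 71) + W(6)) + H = (((2*(-3))*(-2) - 71) - 16) + 1/323 = ((-6*(-2) - 71) - 16) + 1/323 = ((12 - 71) - 16) + 1/323 = (-59 - 16) + 1/323 = -75 + 1/323 = -24224/323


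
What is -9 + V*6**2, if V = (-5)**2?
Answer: 891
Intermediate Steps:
V = 25
-9 + V*6**2 = -9 + 25*6**2 = -9 + 25*36 = -9 + 900 = 891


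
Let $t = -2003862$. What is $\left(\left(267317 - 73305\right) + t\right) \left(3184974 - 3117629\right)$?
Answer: $-121884348250$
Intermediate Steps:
$\left(\left(267317 - 73305\right) + t\right) \left(3184974 - 3117629\right) = \left(\left(267317 - 73305\right) - 2003862\right) \left(3184974 - 3117629\right) = \left(\left(267317 - 73305\right) - 2003862\right) 67345 = \left(194012 - 2003862\right) 67345 = \left(-1809850\right) 67345 = -121884348250$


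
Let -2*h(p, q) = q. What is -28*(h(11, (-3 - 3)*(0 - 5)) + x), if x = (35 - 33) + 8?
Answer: 140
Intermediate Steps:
h(p, q) = -q/2
x = 10 (x = 2 + 8 = 10)
-28*(h(11, (-3 - 3)*(0 - 5)) + x) = -28*(-(-3 - 3)*(0 - 5)/2 + 10) = -28*(-(-3)*(-5) + 10) = -28*(-½*30 + 10) = -28*(-15 + 10) = -28*(-5) = 140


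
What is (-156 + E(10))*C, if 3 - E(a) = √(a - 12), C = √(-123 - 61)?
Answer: 4*√23 - 306*I*√46 ≈ 19.183 - 2075.4*I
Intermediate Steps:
C = 2*I*√46 (C = √(-184) = 2*I*√46 ≈ 13.565*I)
E(a) = 3 - √(-12 + a) (E(a) = 3 - √(a - 12) = 3 - √(-12 + a))
(-156 + E(10))*C = (-156 + (3 - √(-12 + 10)))*(2*I*√46) = (-156 + (3 - √(-2)))*(2*I*√46) = (-156 + (3 - I*√2))*(2*I*√46) = (-153 - I*√2)*(2*I*√46) = 2*I*√46*(-153 - I*√2)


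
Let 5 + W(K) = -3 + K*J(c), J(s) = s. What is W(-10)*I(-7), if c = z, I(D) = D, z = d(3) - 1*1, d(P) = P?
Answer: 196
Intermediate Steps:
z = 2 (z = 3 - 1*1 = 3 - 1 = 2)
c = 2
W(K) = -8 + 2*K (W(K) = -5 + (-3 + K*2) = -5 + (-3 + 2*K) = -8 + 2*K)
W(-10)*I(-7) = (-8 + 2*(-10))*(-7) = (-8 - 20)*(-7) = -28*(-7) = 196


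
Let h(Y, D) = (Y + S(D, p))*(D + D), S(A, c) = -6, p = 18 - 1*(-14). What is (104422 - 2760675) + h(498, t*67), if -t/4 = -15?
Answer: 1299427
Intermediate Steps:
p = 32 (p = 18 + 14 = 32)
t = 60 (t = -4*(-15) = 60)
h(Y, D) = 2*D*(-6 + Y) (h(Y, D) = (Y - 6)*(D + D) = (-6 + Y)*(2*D) = 2*D*(-6 + Y))
(104422 - 2760675) + h(498, t*67) = (104422 - 2760675) + 2*(60*67)*(-6 + 498) = -2656253 + 2*4020*492 = -2656253 + 3955680 = 1299427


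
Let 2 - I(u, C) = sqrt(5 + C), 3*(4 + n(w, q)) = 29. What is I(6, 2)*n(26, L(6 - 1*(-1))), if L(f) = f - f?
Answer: 34/3 - 17*sqrt(7)/3 ≈ -3.6593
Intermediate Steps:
L(f) = 0
n(w, q) = 17/3 (n(w, q) = -4 + (1/3)*29 = -4 + 29/3 = 17/3)
I(u, C) = 2 - sqrt(5 + C)
I(6, 2)*n(26, L(6 - 1*(-1))) = (2 - sqrt(5 + 2))*(17/3) = (2 - sqrt(7))*(17/3) = 34/3 - 17*sqrt(7)/3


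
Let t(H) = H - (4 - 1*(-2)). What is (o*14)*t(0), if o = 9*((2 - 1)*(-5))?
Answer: 3780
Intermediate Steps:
t(H) = -6 + H (t(H) = H - (4 + 2) = H - 1*6 = H - 6 = -6 + H)
o = -45 (o = 9*(1*(-5)) = 9*(-5) = -45)
(o*14)*t(0) = (-45*14)*(-6 + 0) = -630*(-6) = 3780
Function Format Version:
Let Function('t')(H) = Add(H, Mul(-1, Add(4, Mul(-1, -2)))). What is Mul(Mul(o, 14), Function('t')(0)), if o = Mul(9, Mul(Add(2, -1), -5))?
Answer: 3780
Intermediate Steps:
Function('t')(H) = Add(-6, H) (Function('t')(H) = Add(H, Mul(-1, Add(4, 2))) = Add(H, Mul(-1, 6)) = Add(H, -6) = Add(-6, H))
o = -45 (o = Mul(9, Mul(1, -5)) = Mul(9, -5) = -45)
Mul(Mul(o, 14), Function('t')(0)) = Mul(Mul(-45, 14), Add(-6, 0)) = Mul(-630, -6) = 3780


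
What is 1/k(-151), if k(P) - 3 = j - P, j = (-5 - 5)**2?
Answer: 1/254 ≈ 0.0039370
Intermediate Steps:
j = 100 (j = (-10)**2 = 100)
k(P) = 103 - P (k(P) = 3 + (100 - P) = 103 - P)
1/k(-151) = 1/(103 - 1*(-151)) = 1/(103 + 151) = 1/254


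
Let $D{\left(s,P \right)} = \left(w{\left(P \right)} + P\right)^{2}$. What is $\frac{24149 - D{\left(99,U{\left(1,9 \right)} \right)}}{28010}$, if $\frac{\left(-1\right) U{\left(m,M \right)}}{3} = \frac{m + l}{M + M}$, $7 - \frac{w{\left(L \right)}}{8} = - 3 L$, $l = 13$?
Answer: $\frac{108646}{126045} \approx 0.86196$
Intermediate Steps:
$w{\left(L \right)} = 56 + 24 L$ ($w{\left(L \right)} = 56 - 8 \left(- 3 L\right) = 56 + 24 L$)
$U{\left(m,M \right)} = - \frac{3 \left(13 + m\right)}{2 M}$ ($U{\left(m,M \right)} = - 3 \frac{m + 13}{M + M} = - 3 \frac{13 + m}{2 M} = - \frac{3 \left(13 + m\right)}{2 M}$)
$D{\left(s,P \right)} = \left(56 + 25 P\right)^{2}$ ($D{\left(s,P \right)} = \left(\left(56 + 24 P\right) + P\right)^{2} = \left(56 + 25 P\right)^{2}$)
$\frac{24149 - D{\left(99,U{\left(1,9 \right)} \right)}}{28010} = \frac{24149 - \left(56 + 25 \frac{3 \left(-13 - 1\right)}{2 \cdot 9}\right)^{2}}{28010} = \left(24149 - \left(56 + 25 \cdot \frac{3}{2} \cdot \frac{1}{9} \left(-13 - 1\right)\right)^{2}\right) \frac{1}{28010} = \left(24149 - \left(56 + 25 \cdot \frac{3}{2} \cdot \frac{1}{9} \left(-14\right)\right)^{2}\right) \frac{1}{28010} = \left(24149 - \left(56 + 25 \left(- \frac{7}{3}\right)\right)^{2}\right) \frac{1}{28010} = \left(24149 - \left(56 - \frac{175}{3}\right)^{2}\right) \frac{1}{28010} = \left(24149 - \left(- \frac{7}{3}\right)^{2}\right) \frac{1}{28010} = \left(24149 - \frac{49}{9}\right) \frac{1}{28010} = \frac{217292}{9} \cdot \frac{1}{28010} = \frac{108646}{126045}$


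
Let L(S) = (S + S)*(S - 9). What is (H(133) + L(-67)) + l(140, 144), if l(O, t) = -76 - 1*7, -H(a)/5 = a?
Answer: 9436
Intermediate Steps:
L(S) = 2*S*(-9 + S) (L(S) = (2*S)*(-9 + S) = 2*S*(-9 + S))
H(a) = -5*a
l(O, t) = -83 (l(O, t) = -76 - 7 = -83)
(H(133) + L(-67)) + l(140, 144) = (-5*133 + 2*(-67)*(-9 - 67)) - 83 = (-665 + 2*(-67)*(-76)) - 83 = (-665 + 10184) - 83 = 9519 - 83 = 9436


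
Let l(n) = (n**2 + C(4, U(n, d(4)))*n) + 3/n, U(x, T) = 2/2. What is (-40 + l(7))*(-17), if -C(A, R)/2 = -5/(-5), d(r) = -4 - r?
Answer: 544/7 ≈ 77.714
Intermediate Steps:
U(x, T) = 1 (U(x, T) = 2*(1/2) = 1)
C(A, R) = -2 (C(A, R) = -(-10)/(-5) = -(-10)*(-1)/5 = -2*1 = -2)
l(n) = n**2 - 2*n + 3/n (l(n) = (n**2 - 2*n) + 3/n = n**2 - 2*n + 3/n)
(-40 + l(7))*(-17) = (-40 + (3 + 7**2*(-2 + 7))/7)*(-17) = (-40 + (3 + 49*5)/7)*(-17) = (-40 + (3 + 245)/7)*(-17) = (-40 + (1/7)*248)*(-17) = (-40 + 248/7)*(-17) = -32/7*(-17) = 544/7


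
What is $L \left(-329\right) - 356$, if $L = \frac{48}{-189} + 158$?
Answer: $- \frac{470290}{9} \approx -52254.0$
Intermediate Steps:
$L = \frac{9938}{63}$ ($L = 48 \left(- \frac{1}{189}\right) + 158 = - \frac{16}{63} + 158 = \frac{9938}{63} \approx 157.75$)
$L \left(-329\right) - 356 = \frac{9938}{63} \left(-329\right) - 356 = - \frac{467086}{9} - 356 = - \frac{470290}{9}$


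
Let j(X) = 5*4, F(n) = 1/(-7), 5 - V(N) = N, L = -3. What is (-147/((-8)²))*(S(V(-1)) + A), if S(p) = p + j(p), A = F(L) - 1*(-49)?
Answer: -2751/16 ≈ -171.94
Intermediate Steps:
V(N) = 5 - N
F(n) = -⅐
j(X) = 20
A = 342/7 (A = -⅐ - 1*(-49) = -⅐ + 49 = 342/7 ≈ 48.857)
S(p) = 20 + p (S(p) = p + 20 = 20 + p)
(-147/((-8)²))*(S(V(-1)) + A) = (-147/((-8)²))*((20 + (5 - 1*(-1))) + 342/7) = (-147/64)*((20 + (5 + 1)) + 342/7) = (-147*1/64)*((20 + 6) + 342/7) = -147*(26 + 342/7)/64 = -147/64*524/7 = -2751/16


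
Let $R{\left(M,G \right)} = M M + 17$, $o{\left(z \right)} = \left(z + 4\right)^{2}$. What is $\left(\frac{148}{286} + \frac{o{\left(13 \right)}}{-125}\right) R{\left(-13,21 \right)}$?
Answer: $- \frac{5966322}{17875} \approx -333.78$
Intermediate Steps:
$o{\left(z \right)} = \left(4 + z\right)^{2}$
$R{\left(M,G \right)} = 17 + M^{2}$ ($R{\left(M,G \right)} = M^{2} + 17 = 17 + M^{2}$)
$\left(\frac{148}{286} + \frac{o{\left(13 \right)}}{-125}\right) R{\left(-13,21 \right)} = \left(\frac{148}{286} + \frac{\left(4 + 13\right)^{2}}{-125}\right) \left(17 + \left(-13\right)^{2}\right) = \left(148 \cdot \frac{1}{286} + 17^{2} \left(- \frac{1}{125}\right)\right) \left(17 + 169\right) = \left(\frac{74}{143} + 289 \left(- \frac{1}{125}\right)\right) 186 = \left(\frac{74}{143} - \frac{289}{125}\right) 186 = \left(- \frac{32077}{17875}\right) 186 = - \frac{5966322}{17875}$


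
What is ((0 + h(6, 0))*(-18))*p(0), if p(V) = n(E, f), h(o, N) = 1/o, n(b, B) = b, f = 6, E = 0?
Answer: 0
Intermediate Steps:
p(V) = 0
((0 + h(6, 0))*(-18))*p(0) = ((0 + 1/6)*(-18))*0 = ((1/6)*(-18))*0 = -3*0 = 0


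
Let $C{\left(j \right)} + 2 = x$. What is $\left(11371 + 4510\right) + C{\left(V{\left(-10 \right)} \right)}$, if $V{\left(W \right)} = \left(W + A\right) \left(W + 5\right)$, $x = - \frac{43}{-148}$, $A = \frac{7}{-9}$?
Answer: $\frac{2350135}{148} \approx 15879.0$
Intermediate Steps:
$A = - \frac{7}{9}$ ($A = 7 \left(- \frac{1}{9}\right) = - \frac{7}{9} \approx -0.77778$)
$x = \frac{43}{148}$ ($x = \left(-43\right) \left(- \frac{1}{148}\right) = \frac{43}{148} \approx 0.29054$)
$V{\left(W \right)} = \left(5 + W\right) \left(- \frac{7}{9} + W\right)$ ($V{\left(W \right)} = \left(W - \frac{7}{9}\right) \left(W + 5\right) = \left(- \frac{7}{9} + W\right) \left(5 + W\right) = \left(5 + W\right) \left(- \frac{7}{9} + W\right)$)
$C{\left(j \right)} = - \frac{253}{148}$ ($C{\left(j \right)} = -2 + \frac{43}{148} = - \frac{253}{148}$)
$\left(11371 + 4510\right) + C{\left(V{\left(-10 \right)} \right)} = \left(11371 + 4510\right) - \frac{253}{148} = 15881 - \frac{253}{148} = \frac{2350135}{148}$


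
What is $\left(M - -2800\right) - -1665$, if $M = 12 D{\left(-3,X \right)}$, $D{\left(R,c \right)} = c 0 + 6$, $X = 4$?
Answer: $4537$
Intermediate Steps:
$D{\left(R,c \right)} = 6$ ($D{\left(R,c \right)} = 0 + 6 = 6$)
$M = 72$ ($M = 12 \cdot 6 = 72$)
$\left(M - -2800\right) - -1665 = \left(72 - -2800\right) - -1665 = \left(72 + 2800\right) + 1665 = 2872 + 1665 = 4537$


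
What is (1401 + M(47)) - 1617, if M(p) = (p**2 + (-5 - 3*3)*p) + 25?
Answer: 1360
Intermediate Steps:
M(p) = 25 + p**2 - 14*p (M(p) = (p**2 + (-5 - 9)*p) + 25 = (p**2 - 14*p) + 25 = 25 + p**2 - 14*p)
(1401 + M(47)) - 1617 = (1401 + (25 + 47**2 - 14*47)) - 1617 = (1401 + (25 + 2209 - 658)) - 1617 = (1401 + 1576) - 1617 = 2977 - 1617 = 1360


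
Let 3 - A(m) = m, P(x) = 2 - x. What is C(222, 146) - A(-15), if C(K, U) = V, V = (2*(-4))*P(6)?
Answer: 14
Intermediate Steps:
A(m) = 3 - m
V = 32 (V = (2*(-4))*(2 - 1*6) = -8*(2 - 6) = -8*(-4) = 32)
C(K, U) = 32
C(222, 146) - A(-15) = 32 - (3 - 1*(-15)) = 32 - (3 + 15) = 32 - 1*18 = 32 - 18 = 14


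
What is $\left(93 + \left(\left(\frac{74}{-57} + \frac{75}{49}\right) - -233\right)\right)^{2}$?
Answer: $\frac{830225301889}{7800849} \approx 1.0643 \cdot 10^{5}$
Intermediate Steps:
$\left(93 + \left(\left(\frac{74}{-57} + \frac{75}{49}\right) - -233\right)\right)^{2} = \left(93 + \left(\left(74 \left(- \frac{1}{57}\right) + 75 \cdot \frac{1}{49}\right) + 233\right)\right)^{2} = \left(93 + \left(\left(- \frac{74}{57} + \frac{75}{49}\right) + 233\right)\right)^{2} = \left(93 + \left(\frac{649}{2793} + 233\right)\right)^{2} = \left(93 + \frac{651418}{2793}\right)^{2} = \left(\frac{911167}{2793}\right)^{2} = \frac{830225301889}{7800849}$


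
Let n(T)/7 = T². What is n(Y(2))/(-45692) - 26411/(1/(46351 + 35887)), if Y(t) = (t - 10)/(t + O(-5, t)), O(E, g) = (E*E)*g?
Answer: -4192994246807373/1930487 ≈ -2.1720e+9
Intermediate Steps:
O(E, g) = g*E² (O(E, g) = E²*g = g*E²)
Y(t) = (-10 + t)/(26*t) (Y(t) = (t - 10)/(t + t*(-5)²) = (-10 + t)/(t + t*25) = (-10 + t)/(t + 25*t) = (-10 + t)/((26*t)) = (-10 + t)*(1/(26*t)) = (-10 + t)/(26*t))
n(T) = 7*T²
n(Y(2))/(-45692) - 26411/(1/(46351 + 35887)) = (7*((1/26)*(-10 + 2)/2)²)/(-45692) - 26411/(1/(46351 + 35887)) = (7*((1/26)*(½)*(-8))²)*(-1/45692) - 26411/(1/82238) = (7*(-2/13)²)*(-1/45692) - 26411/1/82238 = (7*(4/169))*(-1/45692) - 26411*82238 = (28/169)*(-1/45692) - 2171987818 = -7/1930487 - 2171987818 = -4192994246807373/1930487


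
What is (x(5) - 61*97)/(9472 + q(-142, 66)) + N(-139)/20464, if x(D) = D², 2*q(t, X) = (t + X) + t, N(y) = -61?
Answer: -40381677/63868144 ≈ -0.63227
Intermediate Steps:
q(t, X) = t + X/2 (q(t, X) = ((t + X) + t)/2 = ((X + t) + t)/2 = (X + 2*t)/2 = t + X/2)
(x(5) - 61*97)/(9472 + q(-142, 66)) + N(-139)/20464 = (5² - 61*97)/(9472 + (-142 + (½)*66)) - 61/20464 = (25 - 5917)/(9472 + (-142 + 33)) - 61*1/20464 = -5892/(9472 - 109) - 61/20464 = -5892/9363 - 61/20464 = -5892*1/9363 - 61/20464 = -1964/3121 - 61/20464 = -40381677/63868144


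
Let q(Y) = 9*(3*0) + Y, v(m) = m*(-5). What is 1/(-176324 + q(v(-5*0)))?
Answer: -1/176324 ≈ -5.6714e-6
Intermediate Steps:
v(m) = -5*m
q(Y) = Y (q(Y) = 9*0 + Y = 0 + Y = Y)
1/(-176324 + q(v(-5*0))) = 1/(-176324 - (-25)*0) = 1/(-176324 - 5*0) = 1/(-176324 + 0) = 1/(-176324) = -1/176324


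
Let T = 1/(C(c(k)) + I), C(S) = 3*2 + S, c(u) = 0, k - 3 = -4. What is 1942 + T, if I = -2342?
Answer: 4536511/2336 ≈ 1942.0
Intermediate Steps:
k = -1 (k = 3 - 4 = -1)
C(S) = 6 + S
T = -1/2336 (T = 1/((6 + 0) - 2342) = 1/(6 - 2342) = 1/(-2336) = -1/2336 ≈ -0.00042808)
1942 + T = 1942 - 1/2336 = 4536511/2336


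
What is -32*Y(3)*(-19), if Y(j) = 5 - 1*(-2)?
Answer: 4256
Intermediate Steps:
Y(j) = 7 (Y(j) = 5 + 2 = 7)
-32*Y(3)*(-19) = -32*7*(-19) = -224*(-19) = 4256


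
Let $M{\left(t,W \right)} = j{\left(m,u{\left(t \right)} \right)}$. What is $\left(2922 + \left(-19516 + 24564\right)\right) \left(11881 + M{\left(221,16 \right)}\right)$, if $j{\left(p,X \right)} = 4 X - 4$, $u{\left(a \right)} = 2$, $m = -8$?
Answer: $94723450$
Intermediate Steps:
$j{\left(p,X \right)} = -4 + 4 X$
$M{\left(t,W \right)} = 4$ ($M{\left(t,W \right)} = -4 + 4 \cdot 2 = -4 + 8 = 4$)
$\left(2922 + \left(-19516 + 24564\right)\right) \left(11881 + M{\left(221,16 \right)}\right) = \left(2922 + \left(-19516 + 24564\right)\right) \left(11881 + 4\right) = \left(2922 + 5048\right) 11885 = 7970 \cdot 11885 = 94723450$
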